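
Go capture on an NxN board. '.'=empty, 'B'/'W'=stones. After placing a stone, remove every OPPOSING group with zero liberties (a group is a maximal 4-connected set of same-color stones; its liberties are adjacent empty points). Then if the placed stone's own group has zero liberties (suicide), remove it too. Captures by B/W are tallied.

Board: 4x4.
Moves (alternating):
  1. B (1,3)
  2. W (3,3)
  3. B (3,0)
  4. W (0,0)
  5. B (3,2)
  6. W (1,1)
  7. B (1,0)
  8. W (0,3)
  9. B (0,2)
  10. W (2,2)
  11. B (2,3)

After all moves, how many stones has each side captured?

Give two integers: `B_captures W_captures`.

Move 1: B@(1,3) -> caps B=0 W=0
Move 2: W@(3,3) -> caps B=0 W=0
Move 3: B@(3,0) -> caps B=0 W=0
Move 4: W@(0,0) -> caps B=0 W=0
Move 5: B@(3,2) -> caps B=0 W=0
Move 6: W@(1,1) -> caps B=0 W=0
Move 7: B@(1,0) -> caps B=0 W=0
Move 8: W@(0,3) -> caps B=0 W=0
Move 9: B@(0,2) -> caps B=1 W=0
Move 10: W@(2,2) -> caps B=1 W=0
Move 11: B@(2,3) -> caps B=2 W=0

Answer: 2 0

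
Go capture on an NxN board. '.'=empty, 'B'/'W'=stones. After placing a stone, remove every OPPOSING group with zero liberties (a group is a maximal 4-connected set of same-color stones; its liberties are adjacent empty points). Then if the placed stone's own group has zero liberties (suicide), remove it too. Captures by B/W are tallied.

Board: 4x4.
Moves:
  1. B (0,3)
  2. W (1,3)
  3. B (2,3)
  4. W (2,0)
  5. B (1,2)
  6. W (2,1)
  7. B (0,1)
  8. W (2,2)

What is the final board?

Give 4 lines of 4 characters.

Answer: .B.B
..B.
WWWB
....

Derivation:
Move 1: B@(0,3) -> caps B=0 W=0
Move 2: W@(1,3) -> caps B=0 W=0
Move 3: B@(2,3) -> caps B=0 W=0
Move 4: W@(2,0) -> caps B=0 W=0
Move 5: B@(1,2) -> caps B=1 W=0
Move 6: W@(2,1) -> caps B=1 W=0
Move 7: B@(0,1) -> caps B=1 W=0
Move 8: W@(2,2) -> caps B=1 W=0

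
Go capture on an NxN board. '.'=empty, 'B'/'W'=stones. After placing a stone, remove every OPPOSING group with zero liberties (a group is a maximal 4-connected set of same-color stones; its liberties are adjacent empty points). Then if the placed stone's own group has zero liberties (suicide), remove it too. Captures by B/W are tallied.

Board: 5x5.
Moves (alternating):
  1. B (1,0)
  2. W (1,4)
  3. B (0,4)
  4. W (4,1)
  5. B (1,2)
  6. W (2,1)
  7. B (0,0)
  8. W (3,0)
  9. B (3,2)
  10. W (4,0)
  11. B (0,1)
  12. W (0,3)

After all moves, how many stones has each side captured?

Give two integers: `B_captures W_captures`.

Answer: 0 1

Derivation:
Move 1: B@(1,0) -> caps B=0 W=0
Move 2: W@(1,4) -> caps B=0 W=0
Move 3: B@(0,4) -> caps B=0 W=0
Move 4: W@(4,1) -> caps B=0 W=0
Move 5: B@(1,2) -> caps B=0 W=0
Move 6: W@(2,1) -> caps B=0 W=0
Move 7: B@(0,0) -> caps B=0 W=0
Move 8: W@(3,0) -> caps B=0 W=0
Move 9: B@(3,2) -> caps B=0 W=0
Move 10: W@(4,0) -> caps B=0 W=0
Move 11: B@(0,1) -> caps B=0 W=0
Move 12: W@(0,3) -> caps B=0 W=1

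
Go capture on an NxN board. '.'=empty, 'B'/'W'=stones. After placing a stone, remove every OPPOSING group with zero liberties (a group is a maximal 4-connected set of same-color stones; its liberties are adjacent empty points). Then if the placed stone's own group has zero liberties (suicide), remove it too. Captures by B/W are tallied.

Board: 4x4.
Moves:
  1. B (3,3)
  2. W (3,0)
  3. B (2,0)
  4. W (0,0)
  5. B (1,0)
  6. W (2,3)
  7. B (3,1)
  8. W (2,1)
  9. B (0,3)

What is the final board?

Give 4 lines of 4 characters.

Answer: W..B
B...
BW.W
.B.B

Derivation:
Move 1: B@(3,3) -> caps B=0 W=0
Move 2: W@(3,0) -> caps B=0 W=0
Move 3: B@(2,0) -> caps B=0 W=0
Move 4: W@(0,0) -> caps B=0 W=0
Move 5: B@(1,0) -> caps B=0 W=0
Move 6: W@(2,3) -> caps B=0 W=0
Move 7: B@(3,1) -> caps B=1 W=0
Move 8: W@(2,1) -> caps B=1 W=0
Move 9: B@(0,3) -> caps B=1 W=0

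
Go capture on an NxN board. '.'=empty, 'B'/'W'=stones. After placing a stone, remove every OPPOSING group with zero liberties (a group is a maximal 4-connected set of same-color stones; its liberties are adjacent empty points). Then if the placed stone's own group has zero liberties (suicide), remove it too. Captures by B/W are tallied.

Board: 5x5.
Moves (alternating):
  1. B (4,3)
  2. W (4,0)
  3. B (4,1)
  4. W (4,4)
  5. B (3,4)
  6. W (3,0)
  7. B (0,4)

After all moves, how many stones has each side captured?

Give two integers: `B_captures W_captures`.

Answer: 1 0

Derivation:
Move 1: B@(4,3) -> caps B=0 W=0
Move 2: W@(4,0) -> caps B=0 W=0
Move 3: B@(4,1) -> caps B=0 W=0
Move 4: W@(4,4) -> caps B=0 W=0
Move 5: B@(3,4) -> caps B=1 W=0
Move 6: W@(3,0) -> caps B=1 W=0
Move 7: B@(0,4) -> caps B=1 W=0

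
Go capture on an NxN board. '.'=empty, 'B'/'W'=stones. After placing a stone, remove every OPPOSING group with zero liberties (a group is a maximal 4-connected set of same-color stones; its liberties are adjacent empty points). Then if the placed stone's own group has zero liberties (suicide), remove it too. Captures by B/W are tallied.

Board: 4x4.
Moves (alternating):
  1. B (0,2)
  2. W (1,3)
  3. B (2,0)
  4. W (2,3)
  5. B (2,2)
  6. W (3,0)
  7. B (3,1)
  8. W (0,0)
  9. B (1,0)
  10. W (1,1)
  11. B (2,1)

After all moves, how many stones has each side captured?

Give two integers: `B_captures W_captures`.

Move 1: B@(0,2) -> caps B=0 W=0
Move 2: W@(1,3) -> caps B=0 W=0
Move 3: B@(2,0) -> caps B=0 W=0
Move 4: W@(2,3) -> caps B=0 W=0
Move 5: B@(2,2) -> caps B=0 W=0
Move 6: W@(3,0) -> caps B=0 W=0
Move 7: B@(3,1) -> caps B=1 W=0
Move 8: W@(0,0) -> caps B=1 W=0
Move 9: B@(1,0) -> caps B=1 W=0
Move 10: W@(1,1) -> caps B=1 W=0
Move 11: B@(2,1) -> caps B=1 W=0

Answer: 1 0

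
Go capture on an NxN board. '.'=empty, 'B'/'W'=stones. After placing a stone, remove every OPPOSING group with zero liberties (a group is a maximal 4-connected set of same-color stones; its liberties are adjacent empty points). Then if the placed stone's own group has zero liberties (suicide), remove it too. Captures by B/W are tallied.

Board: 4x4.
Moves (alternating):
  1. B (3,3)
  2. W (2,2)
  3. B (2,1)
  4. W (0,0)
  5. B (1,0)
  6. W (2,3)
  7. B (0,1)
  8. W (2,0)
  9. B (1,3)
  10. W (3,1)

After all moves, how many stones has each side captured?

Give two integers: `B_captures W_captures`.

Move 1: B@(3,3) -> caps B=0 W=0
Move 2: W@(2,2) -> caps B=0 W=0
Move 3: B@(2,1) -> caps B=0 W=0
Move 4: W@(0,0) -> caps B=0 W=0
Move 5: B@(1,0) -> caps B=0 W=0
Move 6: W@(2,3) -> caps B=0 W=0
Move 7: B@(0,1) -> caps B=1 W=0
Move 8: W@(2,0) -> caps B=1 W=0
Move 9: B@(1,3) -> caps B=1 W=0
Move 10: W@(3,1) -> caps B=1 W=0

Answer: 1 0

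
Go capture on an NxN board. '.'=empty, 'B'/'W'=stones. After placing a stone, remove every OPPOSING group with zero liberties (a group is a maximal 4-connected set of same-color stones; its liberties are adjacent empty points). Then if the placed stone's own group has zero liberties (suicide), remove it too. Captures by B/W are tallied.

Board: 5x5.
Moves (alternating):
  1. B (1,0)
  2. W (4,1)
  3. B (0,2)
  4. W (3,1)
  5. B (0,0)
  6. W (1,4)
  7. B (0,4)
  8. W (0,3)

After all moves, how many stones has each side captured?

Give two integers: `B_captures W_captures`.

Move 1: B@(1,0) -> caps B=0 W=0
Move 2: W@(4,1) -> caps B=0 W=0
Move 3: B@(0,2) -> caps B=0 W=0
Move 4: W@(3,1) -> caps B=0 W=0
Move 5: B@(0,0) -> caps B=0 W=0
Move 6: W@(1,4) -> caps B=0 W=0
Move 7: B@(0,4) -> caps B=0 W=0
Move 8: W@(0,3) -> caps B=0 W=1

Answer: 0 1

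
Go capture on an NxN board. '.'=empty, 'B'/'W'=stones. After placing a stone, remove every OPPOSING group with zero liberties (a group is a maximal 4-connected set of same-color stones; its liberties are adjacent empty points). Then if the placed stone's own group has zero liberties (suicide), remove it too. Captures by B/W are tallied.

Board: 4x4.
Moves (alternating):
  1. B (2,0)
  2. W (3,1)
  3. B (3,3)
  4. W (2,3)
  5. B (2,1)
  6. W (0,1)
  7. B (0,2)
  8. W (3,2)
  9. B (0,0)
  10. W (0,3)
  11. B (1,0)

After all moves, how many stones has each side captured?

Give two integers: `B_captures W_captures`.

Move 1: B@(2,0) -> caps B=0 W=0
Move 2: W@(3,1) -> caps B=0 W=0
Move 3: B@(3,3) -> caps B=0 W=0
Move 4: W@(2,3) -> caps B=0 W=0
Move 5: B@(2,1) -> caps B=0 W=0
Move 6: W@(0,1) -> caps B=0 W=0
Move 7: B@(0,2) -> caps B=0 W=0
Move 8: W@(3,2) -> caps B=0 W=1
Move 9: B@(0,0) -> caps B=0 W=1
Move 10: W@(0,3) -> caps B=0 W=1
Move 11: B@(1,0) -> caps B=0 W=1

Answer: 0 1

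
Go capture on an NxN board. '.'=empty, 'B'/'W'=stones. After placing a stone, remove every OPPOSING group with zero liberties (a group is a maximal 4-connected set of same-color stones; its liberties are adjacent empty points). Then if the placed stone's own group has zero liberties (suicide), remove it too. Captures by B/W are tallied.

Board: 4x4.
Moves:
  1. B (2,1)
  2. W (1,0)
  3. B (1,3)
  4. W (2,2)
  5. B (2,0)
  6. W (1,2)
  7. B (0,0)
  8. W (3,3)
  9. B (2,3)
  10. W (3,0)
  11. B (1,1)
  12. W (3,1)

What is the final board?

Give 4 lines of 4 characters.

Move 1: B@(2,1) -> caps B=0 W=0
Move 2: W@(1,0) -> caps B=0 W=0
Move 3: B@(1,3) -> caps B=0 W=0
Move 4: W@(2,2) -> caps B=0 W=0
Move 5: B@(2,0) -> caps B=0 W=0
Move 6: W@(1,2) -> caps B=0 W=0
Move 7: B@(0,0) -> caps B=0 W=0
Move 8: W@(3,3) -> caps B=0 W=0
Move 9: B@(2,3) -> caps B=0 W=0
Move 10: W@(3,0) -> caps B=0 W=0
Move 11: B@(1,1) -> caps B=1 W=0
Move 12: W@(3,1) -> caps B=1 W=0

Answer: B...
.BWB
BBWB
WW.W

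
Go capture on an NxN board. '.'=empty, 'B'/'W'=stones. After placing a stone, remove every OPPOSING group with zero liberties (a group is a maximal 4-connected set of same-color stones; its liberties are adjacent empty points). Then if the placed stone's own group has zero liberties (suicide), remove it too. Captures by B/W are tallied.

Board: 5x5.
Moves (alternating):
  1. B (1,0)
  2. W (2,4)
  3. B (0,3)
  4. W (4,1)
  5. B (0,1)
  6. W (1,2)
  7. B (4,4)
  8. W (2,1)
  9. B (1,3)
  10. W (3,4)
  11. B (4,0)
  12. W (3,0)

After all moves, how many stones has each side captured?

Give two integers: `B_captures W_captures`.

Answer: 0 1

Derivation:
Move 1: B@(1,0) -> caps B=0 W=0
Move 2: W@(2,4) -> caps B=0 W=0
Move 3: B@(0,3) -> caps B=0 W=0
Move 4: W@(4,1) -> caps B=0 W=0
Move 5: B@(0,1) -> caps B=0 W=0
Move 6: W@(1,2) -> caps B=0 W=0
Move 7: B@(4,4) -> caps B=0 W=0
Move 8: W@(2,1) -> caps B=0 W=0
Move 9: B@(1,3) -> caps B=0 W=0
Move 10: W@(3,4) -> caps B=0 W=0
Move 11: B@(4,0) -> caps B=0 W=0
Move 12: W@(3,0) -> caps B=0 W=1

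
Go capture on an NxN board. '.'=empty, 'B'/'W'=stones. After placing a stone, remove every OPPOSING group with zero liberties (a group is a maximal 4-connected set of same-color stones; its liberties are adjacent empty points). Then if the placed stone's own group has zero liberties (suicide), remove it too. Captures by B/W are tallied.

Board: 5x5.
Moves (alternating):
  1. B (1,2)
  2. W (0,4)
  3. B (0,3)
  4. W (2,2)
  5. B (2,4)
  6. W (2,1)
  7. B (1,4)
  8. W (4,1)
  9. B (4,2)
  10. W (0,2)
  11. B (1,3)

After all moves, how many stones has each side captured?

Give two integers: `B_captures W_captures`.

Move 1: B@(1,2) -> caps B=0 W=0
Move 2: W@(0,4) -> caps B=0 W=0
Move 3: B@(0,3) -> caps B=0 W=0
Move 4: W@(2,2) -> caps B=0 W=0
Move 5: B@(2,4) -> caps B=0 W=0
Move 6: W@(2,1) -> caps B=0 W=0
Move 7: B@(1,4) -> caps B=1 W=0
Move 8: W@(4,1) -> caps B=1 W=0
Move 9: B@(4,2) -> caps B=1 W=0
Move 10: W@(0,2) -> caps B=1 W=0
Move 11: B@(1,3) -> caps B=1 W=0

Answer: 1 0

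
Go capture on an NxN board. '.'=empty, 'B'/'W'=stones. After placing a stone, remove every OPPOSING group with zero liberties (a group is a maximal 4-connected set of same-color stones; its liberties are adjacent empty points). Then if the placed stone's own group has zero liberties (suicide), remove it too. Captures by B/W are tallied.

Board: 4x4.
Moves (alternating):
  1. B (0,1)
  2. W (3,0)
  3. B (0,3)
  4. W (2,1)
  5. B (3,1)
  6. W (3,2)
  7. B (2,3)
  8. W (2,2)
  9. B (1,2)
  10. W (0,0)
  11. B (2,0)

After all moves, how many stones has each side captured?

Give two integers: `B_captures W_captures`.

Move 1: B@(0,1) -> caps B=0 W=0
Move 2: W@(3,0) -> caps B=0 W=0
Move 3: B@(0,3) -> caps B=0 W=0
Move 4: W@(2,1) -> caps B=0 W=0
Move 5: B@(3,1) -> caps B=0 W=0
Move 6: W@(3,2) -> caps B=0 W=1
Move 7: B@(2,3) -> caps B=0 W=1
Move 8: W@(2,2) -> caps B=0 W=1
Move 9: B@(1,2) -> caps B=0 W=1
Move 10: W@(0,0) -> caps B=0 W=1
Move 11: B@(2,0) -> caps B=0 W=1

Answer: 0 1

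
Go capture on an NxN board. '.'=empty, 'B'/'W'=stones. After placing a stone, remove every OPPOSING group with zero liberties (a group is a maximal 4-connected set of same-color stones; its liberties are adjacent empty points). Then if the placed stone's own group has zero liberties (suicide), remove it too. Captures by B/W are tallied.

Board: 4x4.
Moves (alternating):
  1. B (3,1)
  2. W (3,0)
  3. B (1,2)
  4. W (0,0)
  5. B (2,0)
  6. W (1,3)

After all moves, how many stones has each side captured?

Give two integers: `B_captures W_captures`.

Answer: 1 0

Derivation:
Move 1: B@(3,1) -> caps B=0 W=0
Move 2: W@(3,0) -> caps B=0 W=0
Move 3: B@(1,2) -> caps B=0 W=0
Move 4: W@(0,0) -> caps B=0 W=0
Move 5: B@(2,0) -> caps B=1 W=0
Move 6: W@(1,3) -> caps B=1 W=0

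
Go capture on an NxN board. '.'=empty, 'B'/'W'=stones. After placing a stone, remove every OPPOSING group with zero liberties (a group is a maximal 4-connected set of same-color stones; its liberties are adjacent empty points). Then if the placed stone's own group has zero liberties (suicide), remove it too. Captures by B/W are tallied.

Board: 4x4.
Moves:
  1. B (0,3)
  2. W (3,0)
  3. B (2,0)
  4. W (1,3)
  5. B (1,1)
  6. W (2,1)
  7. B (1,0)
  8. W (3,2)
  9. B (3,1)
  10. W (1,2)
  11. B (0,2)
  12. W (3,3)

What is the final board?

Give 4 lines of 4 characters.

Move 1: B@(0,3) -> caps B=0 W=0
Move 2: W@(3,0) -> caps B=0 W=0
Move 3: B@(2,0) -> caps B=0 W=0
Move 4: W@(1,3) -> caps B=0 W=0
Move 5: B@(1,1) -> caps B=0 W=0
Move 6: W@(2,1) -> caps B=0 W=0
Move 7: B@(1,0) -> caps B=0 W=0
Move 8: W@(3,2) -> caps B=0 W=0
Move 9: B@(3,1) -> caps B=1 W=0
Move 10: W@(1,2) -> caps B=1 W=0
Move 11: B@(0,2) -> caps B=1 W=0
Move 12: W@(3,3) -> caps B=1 W=0

Answer: ..BB
BBWW
BW..
.BWW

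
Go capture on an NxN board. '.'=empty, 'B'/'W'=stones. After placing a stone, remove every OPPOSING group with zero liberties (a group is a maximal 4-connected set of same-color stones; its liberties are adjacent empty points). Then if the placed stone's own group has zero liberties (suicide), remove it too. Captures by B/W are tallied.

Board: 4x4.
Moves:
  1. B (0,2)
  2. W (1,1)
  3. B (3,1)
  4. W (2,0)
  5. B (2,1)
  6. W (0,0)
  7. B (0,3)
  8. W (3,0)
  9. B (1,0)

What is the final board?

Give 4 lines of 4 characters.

Answer: W.BB
BW..
.B..
.B..

Derivation:
Move 1: B@(0,2) -> caps B=0 W=0
Move 2: W@(1,1) -> caps B=0 W=0
Move 3: B@(3,1) -> caps B=0 W=0
Move 4: W@(2,0) -> caps B=0 W=0
Move 5: B@(2,1) -> caps B=0 W=0
Move 6: W@(0,0) -> caps B=0 W=0
Move 7: B@(0,3) -> caps B=0 W=0
Move 8: W@(3,0) -> caps B=0 W=0
Move 9: B@(1,0) -> caps B=2 W=0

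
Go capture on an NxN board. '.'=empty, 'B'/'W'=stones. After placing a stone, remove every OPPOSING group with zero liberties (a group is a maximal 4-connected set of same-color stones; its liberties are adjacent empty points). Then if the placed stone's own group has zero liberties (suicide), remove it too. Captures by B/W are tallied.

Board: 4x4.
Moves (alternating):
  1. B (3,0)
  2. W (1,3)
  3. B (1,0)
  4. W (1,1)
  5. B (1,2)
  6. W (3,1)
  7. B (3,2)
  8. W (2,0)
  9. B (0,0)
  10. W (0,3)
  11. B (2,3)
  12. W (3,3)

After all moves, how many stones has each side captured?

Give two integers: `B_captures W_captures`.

Move 1: B@(3,0) -> caps B=0 W=0
Move 2: W@(1,3) -> caps B=0 W=0
Move 3: B@(1,0) -> caps B=0 W=0
Move 4: W@(1,1) -> caps B=0 W=0
Move 5: B@(1,2) -> caps B=0 W=0
Move 6: W@(3,1) -> caps B=0 W=0
Move 7: B@(3,2) -> caps B=0 W=0
Move 8: W@(2,0) -> caps B=0 W=1
Move 9: B@(0,0) -> caps B=0 W=1
Move 10: W@(0,3) -> caps B=0 W=1
Move 11: B@(2,3) -> caps B=0 W=1
Move 12: W@(3,3) -> caps B=0 W=1

Answer: 0 1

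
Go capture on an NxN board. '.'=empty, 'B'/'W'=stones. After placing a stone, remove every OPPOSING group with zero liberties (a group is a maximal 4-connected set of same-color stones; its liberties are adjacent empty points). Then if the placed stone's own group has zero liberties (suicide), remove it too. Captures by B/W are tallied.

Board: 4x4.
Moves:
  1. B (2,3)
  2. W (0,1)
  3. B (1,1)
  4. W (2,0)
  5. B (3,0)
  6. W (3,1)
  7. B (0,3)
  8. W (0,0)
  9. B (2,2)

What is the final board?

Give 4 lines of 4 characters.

Move 1: B@(2,3) -> caps B=0 W=0
Move 2: W@(0,1) -> caps B=0 W=0
Move 3: B@(1,1) -> caps B=0 W=0
Move 4: W@(2,0) -> caps B=0 W=0
Move 5: B@(3,0) -> caps B=0 W=0
Move 6: W@(3,1) -> caps B=0 W=1
Move 7: B@(0,3) -> caps B=0 W=1
Move 8: W@(0,0) -> caps B=0 W=1
Move 9: B@(2,2) -> caps B=0 W=1

Answer: WW.B
.B..
W.BB
.W..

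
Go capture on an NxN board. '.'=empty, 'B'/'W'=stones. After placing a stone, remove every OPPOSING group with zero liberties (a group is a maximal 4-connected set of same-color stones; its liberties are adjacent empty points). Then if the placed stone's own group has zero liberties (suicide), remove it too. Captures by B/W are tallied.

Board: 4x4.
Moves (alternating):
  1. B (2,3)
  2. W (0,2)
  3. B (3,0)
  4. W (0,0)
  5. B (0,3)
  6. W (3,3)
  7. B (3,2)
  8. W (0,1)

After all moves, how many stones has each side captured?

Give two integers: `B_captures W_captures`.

Move 1: B@(2,3) -> caps B=0 W=0
Move 2: W@(0,2) -> caps B=0 W=0
Move 3: B@(3,0) -> caps B=0 W=0
Move 4: W@(0,0) -> caps B=0 W=0
Move 5: B@(0,3) -> caps B=0 W=0
Move 6: W@(3,3) -> caps B=0 W=0
Move 7: B@(3,2) -> caps B=1 W=0
Move 8: W@(0,1) -> caps B=1 W=0

Answer: 1 0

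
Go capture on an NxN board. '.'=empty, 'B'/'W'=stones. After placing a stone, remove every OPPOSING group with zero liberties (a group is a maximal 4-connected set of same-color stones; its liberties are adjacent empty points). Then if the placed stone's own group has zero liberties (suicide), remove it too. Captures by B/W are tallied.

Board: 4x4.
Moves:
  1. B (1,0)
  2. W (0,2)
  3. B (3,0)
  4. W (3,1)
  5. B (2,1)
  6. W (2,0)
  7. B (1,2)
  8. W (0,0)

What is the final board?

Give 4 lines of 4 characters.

Move 1: B@(1,0) -> caps B=0 W=0
Move 2: W@(0,2) -> caps B=0 W=0
Move 3: B@(3,0) -> caps B=0 W=0
Move 4: W@(3,1) -> caps B=0 W=0
Move 5: B@(2,1) -> caps B=0 W=0
Move 6: W@(2,0) -> caps B=0 W=1
Move 7: B@(1,2) -> caps B=0 W=1
Move 8: W@(0,0) -> caps B=0 W=1

Answer: W.W.
B.B.
WB..
.W..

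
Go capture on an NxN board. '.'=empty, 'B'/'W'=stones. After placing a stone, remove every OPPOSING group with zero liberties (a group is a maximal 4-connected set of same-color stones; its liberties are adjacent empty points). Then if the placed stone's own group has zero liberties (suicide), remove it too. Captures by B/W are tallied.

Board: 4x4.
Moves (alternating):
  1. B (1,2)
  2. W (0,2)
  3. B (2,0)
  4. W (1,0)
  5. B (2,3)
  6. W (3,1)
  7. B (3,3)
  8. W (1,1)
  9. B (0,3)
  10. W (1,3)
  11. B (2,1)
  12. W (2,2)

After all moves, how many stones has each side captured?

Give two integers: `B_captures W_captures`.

Answer: 0 2

Derivation:
Move 1: B@(1,2) -> caps B=0 W=0
Move 2: W@(0,2) -> caps B=0 W=0
Move 3: B@(2,0) -> caps B=0 W=0
Move 4: W@(1,0) -> caps B=0 W=0
Move 5: B@(2,3) -> caps B=0 W=0
Move 6: W@(3,1) -> caps B=0 W=0
Move 7: B@(3,3) -> caps B=0 W=0
Move 8: W@(1,1) -> caps B=0 W=0
Move 9: B@(0,3) -> caps B=0 W=0
Move 10: W@(1,3) -> caps B=0 W=1
Move 11: B@(2,1) -> caps B=0 W=1
Move 12: W@(2,2) -> caps B=0 W=2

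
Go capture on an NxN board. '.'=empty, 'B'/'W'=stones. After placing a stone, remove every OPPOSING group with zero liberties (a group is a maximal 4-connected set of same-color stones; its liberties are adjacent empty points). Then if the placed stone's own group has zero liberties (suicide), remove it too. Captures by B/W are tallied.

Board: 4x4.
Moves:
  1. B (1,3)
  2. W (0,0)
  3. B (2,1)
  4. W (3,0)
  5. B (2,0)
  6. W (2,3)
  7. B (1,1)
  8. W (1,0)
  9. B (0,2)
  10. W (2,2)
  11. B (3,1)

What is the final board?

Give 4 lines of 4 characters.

Move 1: B@(1,3) -> caps B=0 W=0
Move 2: W@(0,0) -> caps B=0 W=0
Move 3: B@(2,1) -> caps B=0 W=0
Move 4: W@(3,0) -> caps B=0 W=0
Move 5: B@(2,0) -> caps B=0 W=0
Move 6: W@(2,3) -> caps B=0 W=0
Move 7: B@(1,1) -> caps B=0 W=0
Move 8: W@(1,0) -> caps B=0 W=0
Move 9: B@(0,2) -> caps B=0 W=0
Move 10: W@(2,2) -> caps B=0 W=0
Move 11: B@(3,1) -> caps B=1 W=0

Answer: W.B.
WB.B
BBWW
.B..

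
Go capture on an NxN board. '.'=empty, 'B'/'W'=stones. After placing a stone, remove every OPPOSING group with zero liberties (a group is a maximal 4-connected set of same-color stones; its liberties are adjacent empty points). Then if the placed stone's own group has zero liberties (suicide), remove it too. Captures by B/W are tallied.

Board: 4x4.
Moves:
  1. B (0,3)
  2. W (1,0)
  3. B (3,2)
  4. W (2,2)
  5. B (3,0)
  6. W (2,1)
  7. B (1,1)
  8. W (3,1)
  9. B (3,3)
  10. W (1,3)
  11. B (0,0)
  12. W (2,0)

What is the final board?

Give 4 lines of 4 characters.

Move 1: B@(0,3) -> caps B=0 W=0
Move 2: W@(1,0) -> caps B=0 W=0
Move 3: B@(3,2) -> caps B=0 W=0
Move 4: W@(2,2) -> caps B=0 W=0
Move 5: B@(3,0) -> caps B=0 W=0
Move 6: W@(2,1) -> caps B=0 W=0
Move 7: B@(1,1) -> caps B=0 W=0
Move 8: W@(3,1) -> caps B=0 W=0
Move 9: B@(3,3) -> caps B=0 W=0
Move 10: W@(1,3) -> caps B=0 W=0
Move 11: B@(0,0) -> caps B=0 W=0
Move 12: W@(2,0) -> caps B=0 W=1

Answer: B..B
WB.W
WWW.
.WBB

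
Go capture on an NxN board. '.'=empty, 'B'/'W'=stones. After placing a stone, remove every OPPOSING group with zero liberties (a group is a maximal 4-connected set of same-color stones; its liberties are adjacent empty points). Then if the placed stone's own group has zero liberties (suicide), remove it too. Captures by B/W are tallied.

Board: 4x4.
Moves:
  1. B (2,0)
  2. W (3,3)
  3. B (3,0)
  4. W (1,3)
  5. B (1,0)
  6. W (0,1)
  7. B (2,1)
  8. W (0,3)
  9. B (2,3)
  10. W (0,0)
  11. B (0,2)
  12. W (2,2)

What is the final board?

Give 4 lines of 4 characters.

Move 1: B@(2,0) -> caps B=0 W=0
Move 2: W@(3,3) -> caps B=0 W=0
Move 3: B@(3,0) -> caps B=0 W=0
Move 4: W@(1,3) -> caps B=0 W=0
Move 5: B@(1,0) -> caps B=0 W=0
Move 6: W@(0,1) -> caps B=0 W=0
Move 7: B@(2,1) -> caps B=0 W=0
Move 8: W@(0,3) -> caps B=0 W=0
Move 9: B@(2,3) -> caps B=0 W=0
Move 10: W@(0,0) -> caps B=0 W=0
Move 11: B@(0,2) -> caps B=0 W=0
Move 12: W@(2,2) -> caps B=0 W=1

Answer: WWBW
B..W
BBW.
B..W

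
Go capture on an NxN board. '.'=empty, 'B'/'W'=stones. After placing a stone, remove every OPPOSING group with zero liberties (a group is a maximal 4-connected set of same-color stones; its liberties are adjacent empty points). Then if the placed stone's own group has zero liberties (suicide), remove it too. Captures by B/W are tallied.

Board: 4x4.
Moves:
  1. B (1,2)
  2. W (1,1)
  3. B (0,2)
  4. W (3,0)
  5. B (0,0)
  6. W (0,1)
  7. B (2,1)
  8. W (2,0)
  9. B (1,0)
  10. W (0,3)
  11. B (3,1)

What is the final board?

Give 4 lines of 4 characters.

Answer: B.BW
B.B.
.B..
.B..

Derivation:
Move 1: B@(1,2) -> caps B=0 W=0
Move 2: W@(1,1) -> caps B=0 W=0
Move 3: B@(0,2) -> caps B=0 W=0
Move 4: W@(3,0) -> caps B=0 W=0
Move 5: B@(0,0) -> caps B=0 W=0
Move 6: W@(0,1) -> caps B=0 W=0
Move 7: B@(2,1) -> caps B=0 W=0
Move 8: W@(2,0) -> caps B=0 W=0
Move 9: B@(1,0) -> caps B=2 W=0
Move 10: W@(0,3) -> caps B=2 W=0
Move 11: B@(3,1) -> caps B=4 W=0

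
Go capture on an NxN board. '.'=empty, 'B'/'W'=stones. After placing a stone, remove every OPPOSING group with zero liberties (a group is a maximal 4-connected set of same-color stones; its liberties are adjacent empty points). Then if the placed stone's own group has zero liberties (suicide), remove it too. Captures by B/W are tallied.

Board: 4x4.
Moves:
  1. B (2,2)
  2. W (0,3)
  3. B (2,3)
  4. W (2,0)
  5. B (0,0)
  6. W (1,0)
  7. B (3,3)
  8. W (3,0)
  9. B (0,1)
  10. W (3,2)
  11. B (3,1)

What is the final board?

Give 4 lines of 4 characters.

Answer: BB.W
W...
W.BB
WB.B

Derivation:
Move 1: B@(2,2) -> caps B=0 W=0
Move 2: W@(0,3) -> caps B=0 W=0
Move 3: B@(2,3) -> caps B=0 W=0
Move 4: W@(2,0) -> caps B=0 W=0
Move 5: B@(0,0) -> caps B=0 W=0
Move 6: W@(1,0) -> caps B=0 W=0
Move 7: B@(3,3) -> caps B=0 W=0
Move 8: W@(3,0) -> caps B=0 W=0
Move 9: B@(0,1) -> caps B=0 W=0
Move 10: W@(3,2) -> caps B=0 W=0
Move 11: B@(3,1) -> caps B=1 W=0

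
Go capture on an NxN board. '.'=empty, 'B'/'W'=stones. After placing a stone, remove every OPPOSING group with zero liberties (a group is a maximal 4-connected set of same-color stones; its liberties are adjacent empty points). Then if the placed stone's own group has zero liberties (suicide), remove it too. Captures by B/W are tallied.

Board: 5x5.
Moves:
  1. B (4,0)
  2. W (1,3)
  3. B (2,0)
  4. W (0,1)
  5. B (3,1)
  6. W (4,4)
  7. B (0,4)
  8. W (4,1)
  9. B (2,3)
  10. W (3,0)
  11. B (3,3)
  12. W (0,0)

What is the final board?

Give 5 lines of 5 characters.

Move 1: B@(4,0) -> caps B=0 W=0
Move 2: W@(1,3) -> caps B=0 W=0
Move 3: B@(2,0) -> caps B=0 W=0
Move 4: W@(0,1) -> caps B=0 W=0
Move 5: B@(3,1) -> caps B=0 W=0
Move 6: W@(4,4) -> caps B=0 W=0
Move 7: B@(0,4) -> caps B=0 W=0
Move 8: W@(4,1) -> caps B=0 W=0
Move 9: B@(2,3) -> caps B=0 W=0
Move 10: W@(3,0) -> caps B=0 W=1
Move 11: B@(3,3) -> caps B=0 W=1
Move 12: W@(0,0) -> caps B=0 W=1

Answer: WW..B
...W.
B..B.
WB.B.
.W..W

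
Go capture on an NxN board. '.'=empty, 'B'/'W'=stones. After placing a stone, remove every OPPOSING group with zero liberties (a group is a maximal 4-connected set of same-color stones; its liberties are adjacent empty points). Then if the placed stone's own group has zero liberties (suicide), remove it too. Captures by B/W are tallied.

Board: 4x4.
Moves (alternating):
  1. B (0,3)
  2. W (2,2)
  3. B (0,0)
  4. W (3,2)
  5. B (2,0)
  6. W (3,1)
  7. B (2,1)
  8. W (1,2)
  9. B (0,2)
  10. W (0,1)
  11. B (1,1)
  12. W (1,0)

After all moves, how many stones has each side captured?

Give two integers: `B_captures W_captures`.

Move 1: B@(0,3) -> caps B=0 W=0
Move 2: W@(2,2) -> caps B=0 W=0
Move 3: B@(0,0) -> caps B=0 W=0
Move 4: W@(3,2) -> caps B=0 W=0
Move 5: B@(2,0) -> caps B=0 W=0
Move 6: W@(3,1) -> caps B=0 W=0
Move 7: B@(2,1) -> caps B=0 W=0
Move 8: W@(1,2) -> caps B=0 W=0
Move 9: B@(0,2) -> caps B=0 W=0
Move 10: W@(0,1) -> caps B=0 W=0
Move 11: B@(1,1) -> caps B=1 W=0
Move 12: W@(1,0) -> caps B=1 W=0

Answer: 1 0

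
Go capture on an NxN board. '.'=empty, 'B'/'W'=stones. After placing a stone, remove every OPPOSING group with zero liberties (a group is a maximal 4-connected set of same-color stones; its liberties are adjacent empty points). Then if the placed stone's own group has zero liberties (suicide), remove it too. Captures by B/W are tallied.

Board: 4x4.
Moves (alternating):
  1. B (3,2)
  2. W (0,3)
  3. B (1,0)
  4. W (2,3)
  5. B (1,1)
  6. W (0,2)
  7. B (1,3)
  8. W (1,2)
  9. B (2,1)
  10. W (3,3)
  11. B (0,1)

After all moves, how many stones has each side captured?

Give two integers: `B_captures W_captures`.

Move 1: B@(3,2) -> caps B=0 W=0
Move 2: W@(0,3) -> caps B=0 W=0
Move 3: B@(1,0) -> caps B=0 W=0
Move 4: W@(2,3) -> caps B=0 W=0
Move 5: B@(1,1) -> caps B=0 W=0
Move 6: W@(0,2) -> caps B=0 W=0
Move 7: B@(1,3) -> caps B=0 W=0
Move 8: W@(1,2) -> caps B=0 W=1
Move 9: B@(2,1) -> caps B=0 W=1
Move 10: W@(3,3) -> caps B=0 W=1
Move 11: B@(0,1) -> caps B=0 W=1

Answer: 0 1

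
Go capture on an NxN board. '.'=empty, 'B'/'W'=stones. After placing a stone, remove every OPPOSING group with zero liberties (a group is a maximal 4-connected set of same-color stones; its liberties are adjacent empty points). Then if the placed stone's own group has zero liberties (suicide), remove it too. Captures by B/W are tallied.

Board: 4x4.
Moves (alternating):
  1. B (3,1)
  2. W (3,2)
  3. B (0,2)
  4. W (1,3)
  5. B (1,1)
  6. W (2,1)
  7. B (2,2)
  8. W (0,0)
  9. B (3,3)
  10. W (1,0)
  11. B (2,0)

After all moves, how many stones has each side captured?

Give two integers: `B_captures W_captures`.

Move 1: B@(3,1) -> caps B=0 W=0
Move 2: W@(3,2) -> caps B=0 W=0
Move 3: B@(0,2) -> caps B=0 W=0
Move 4: W@(1,3) -> caps B=0 W=0
Move 5: B@(1,1) -> caps B=0 W=0
Move 6: W@(2,1) -> caps B=0 W=0
Move 7: B@(2,2) -> caps B=0 W=0
Move 8: W@(0,0) -> caps B=0 W=0
Move 9: B@(3,3) -> caps B=1 W=0
Move 10: W@(1,0) -> caps B=1 W=0
Move 11: B@(2,0) -> caps B=2 W=0

Answer: 2 0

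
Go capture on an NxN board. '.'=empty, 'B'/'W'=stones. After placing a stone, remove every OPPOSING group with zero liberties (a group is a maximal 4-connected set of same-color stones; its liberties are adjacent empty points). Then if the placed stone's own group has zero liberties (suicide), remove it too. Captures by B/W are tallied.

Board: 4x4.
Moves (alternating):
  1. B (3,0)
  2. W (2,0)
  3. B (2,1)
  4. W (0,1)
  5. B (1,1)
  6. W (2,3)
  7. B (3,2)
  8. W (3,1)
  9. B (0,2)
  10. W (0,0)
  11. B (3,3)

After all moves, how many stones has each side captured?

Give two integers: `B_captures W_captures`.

Answer: 0 1

Derivation:
Move 1: B@(3,0) -> caps B=0 W=0
Move 2: W@(2,0) -> caps B=0 W=0
Move 3: B@(2,1) -> caps B=0 W=0
Move 4: W@(0,1) -> caps B=0 W=0
Move 5: B@(1,1) -> caps B=0 W=0
Move 6: W@(2,3) -> caps B=0 W=0
Move 7: B@(3,2) -> caps B=0 W=0
Move 8: W@(3,1) -> caps B=0 W=1
Move 9: B@(0,2) -> caps B=0 W=1
Move 10: W@(0,0) -> caps B=0 W=1
Move 11: B@(3,3) -> caps B=0 W=1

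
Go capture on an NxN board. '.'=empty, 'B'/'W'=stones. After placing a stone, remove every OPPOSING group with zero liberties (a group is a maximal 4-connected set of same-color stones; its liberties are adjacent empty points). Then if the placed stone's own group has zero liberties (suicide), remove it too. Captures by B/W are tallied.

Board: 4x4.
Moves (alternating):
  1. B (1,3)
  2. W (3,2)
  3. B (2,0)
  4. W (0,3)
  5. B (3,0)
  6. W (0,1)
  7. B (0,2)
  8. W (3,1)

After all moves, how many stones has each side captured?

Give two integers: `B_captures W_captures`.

Move 1: B@(1,3) -> caps B=0 W=0
Move 2: W@(3,2) -> caps B=0 W=0
Move 3: B@(2,0) -> caps B=0 W=0
Move 4: W@(0,3) -> caps B=0 W=0
Move 5: B@(3,0) -> caps B=0 W=0
Move 6: W@(0,1) -> caps B=0 W=0
Move 7: B@(0,2) -> caps B=1 W=0
Move 8: W@(3,1) -> caps B=1 W=0

Answer: 1 0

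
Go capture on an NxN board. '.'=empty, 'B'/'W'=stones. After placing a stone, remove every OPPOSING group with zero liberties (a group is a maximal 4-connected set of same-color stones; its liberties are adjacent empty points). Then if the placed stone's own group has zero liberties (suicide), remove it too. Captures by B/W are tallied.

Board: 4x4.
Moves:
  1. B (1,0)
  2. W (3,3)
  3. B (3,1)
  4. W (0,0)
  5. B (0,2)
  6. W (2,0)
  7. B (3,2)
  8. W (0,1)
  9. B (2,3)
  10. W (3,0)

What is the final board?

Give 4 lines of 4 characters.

Answer: WWB.
B...
W..B
WBB.

Derivation:
Move 1: B@(1,0) -> caps B=0 W=0
Move 2: W@(3,3) -> caps B=0 W=0
Move 3: B@(3,1) -> caps B=0 W=0
Move 4: W@(0,0) -> caps B=0 W=0
Move 5: B@(0,2) -> caps B=0 W=0
Move 6: W@(2,0) -> caps B=0 W=0
Move 7: B@(3,2) -> caps B=0 W=0
Move 8: W@(0,1) -> caps B=0 W=0
Move 9: B@(2,3) -> caps B=1 W=0
Move 10: W@(3,0) -> caps B=1 W=0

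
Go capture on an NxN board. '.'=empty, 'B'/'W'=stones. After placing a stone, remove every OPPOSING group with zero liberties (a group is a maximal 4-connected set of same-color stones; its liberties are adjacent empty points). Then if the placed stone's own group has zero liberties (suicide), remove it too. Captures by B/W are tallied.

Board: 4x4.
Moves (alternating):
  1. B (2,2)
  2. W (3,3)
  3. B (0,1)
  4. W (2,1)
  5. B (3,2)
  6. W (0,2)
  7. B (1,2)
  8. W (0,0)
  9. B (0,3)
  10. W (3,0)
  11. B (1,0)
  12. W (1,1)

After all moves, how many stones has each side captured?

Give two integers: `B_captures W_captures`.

Answer: 2 0

Derivation:
Move 1: B@(2,2) -> caps B=0 W=0
Move 2: W@(3,3) -> caps B=0 W=0
Move 3: B@(0,1) -> caps B=0 W=0
Move 4: W@(2,1) -> caps B=0 W=0
Move 5: B@(3,2) -> caps B=0 W=0
Move 6: W@(0,2) -> caps B=0 W=0
Move 7: B@(1,2) -> caps B=0 W=0
Move 8: W@(0,0) -> caps B=0 W=0
Move 9: B@(0,3) -> caps B=1 W=0
Move 10: W@(3,0) -> caps B=1 W=0
Move 11: B@(1,0) -> caps B=2 W=0
Move 12: W@(1,1) -> caps B=2 W=0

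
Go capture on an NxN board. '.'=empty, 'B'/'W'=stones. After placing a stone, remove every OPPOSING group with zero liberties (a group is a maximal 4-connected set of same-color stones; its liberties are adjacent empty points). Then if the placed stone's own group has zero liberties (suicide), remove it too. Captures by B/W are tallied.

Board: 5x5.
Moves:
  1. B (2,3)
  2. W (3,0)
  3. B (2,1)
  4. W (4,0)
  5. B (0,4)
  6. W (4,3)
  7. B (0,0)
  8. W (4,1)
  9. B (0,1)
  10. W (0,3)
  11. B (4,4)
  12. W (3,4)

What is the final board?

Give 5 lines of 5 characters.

Answer: BB.WB
.....
.B.B.
W...W
WW.W.

Derivation:
Move 1: B@(2,3) -> caps B=0 W=0
Move 2: W@(3,0) -> caps B=0 W=0
Move 3: B@(2,1) -> caps B=0 W=0
Move 4: W@(4,0) -> caps B=0 W=0
Move 5: B@(0,4) -> caps B=0 W=0
Move 6: W@(4,3) -> caps B=0 W=0
Move 7: B@(0,0) -> caps B=0 W=0
Move 8: W@(4,1) -> caps B=0 W=0
Move 9: B@(0,1) -> caps B=0 W=0
Move 10: W@(0,3) -> caps B=0 W=0
Move 11: B@(4,4) -> caps B=0 W=0
Move 12: W@(3,4) -> caps B=0 W=1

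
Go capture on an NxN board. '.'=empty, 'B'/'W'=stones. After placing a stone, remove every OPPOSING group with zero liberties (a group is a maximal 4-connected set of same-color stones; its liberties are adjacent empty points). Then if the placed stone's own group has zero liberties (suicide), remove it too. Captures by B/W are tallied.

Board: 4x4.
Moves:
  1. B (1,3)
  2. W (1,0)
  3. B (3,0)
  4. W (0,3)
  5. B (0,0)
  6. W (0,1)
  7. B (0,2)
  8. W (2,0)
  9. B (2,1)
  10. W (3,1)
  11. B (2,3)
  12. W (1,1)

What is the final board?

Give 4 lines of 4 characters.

Move 1: B@(1,3) -> caps B=0 W=0
Move 2: W@(1,0) -> caps B=0 W=0
Move 3: B@(3,0) -> caps B=0 W=0
Move 4: W@(0,3) -> caps B=0 W=0
Move 5: B@(0,0) -> caps B=0 W=0
Move 6: W@(0,1) -> caps B=0 W=1
Move 7: B@(0,2) -> caps B=1 W=1
Move 8: W@(2,0) -> caps B=1 W=1
Move 9: B@(2,1) -> caps B=1 W=1
Move 10: W@(3,1) -> caps B=1 W=2
Move 11: B@(2,3) -> caps B=1 W=2
Move 12: W@(1,1) -> caps B=1 W=2

Answer: .WB.
WW.B
WB.B
.W..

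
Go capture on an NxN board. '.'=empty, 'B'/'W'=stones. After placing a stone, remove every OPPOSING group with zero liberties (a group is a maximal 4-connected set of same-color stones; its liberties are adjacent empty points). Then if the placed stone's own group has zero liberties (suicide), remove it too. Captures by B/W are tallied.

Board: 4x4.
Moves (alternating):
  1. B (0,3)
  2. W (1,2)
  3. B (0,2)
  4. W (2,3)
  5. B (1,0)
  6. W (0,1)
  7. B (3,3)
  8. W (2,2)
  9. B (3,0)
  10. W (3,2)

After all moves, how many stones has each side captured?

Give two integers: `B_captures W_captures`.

Answer: 0 1

Derivation:
Move 1: B@(0,3) -> caps B=0 W=0
Move 2: W@(1,2) -> caps B=0 W=0
Move 3: B@(0,2) -> caps B=0 W=0
Move 4: W@(2,3) -> caps B=0 W=0
Move 5: B@(1,0) -> caps B=0 W=0
Move 6: W@(0,1) -> caps B=0 W=0
Move 7: B@(3,3) -> caps B=0 W=0
Move 8: W@(2,2) -> caps B=0 W=0
Move 9: B@(3,0) -> caps B=0 W=0
Move 10: W@(3,2) -> caps B=0 W=1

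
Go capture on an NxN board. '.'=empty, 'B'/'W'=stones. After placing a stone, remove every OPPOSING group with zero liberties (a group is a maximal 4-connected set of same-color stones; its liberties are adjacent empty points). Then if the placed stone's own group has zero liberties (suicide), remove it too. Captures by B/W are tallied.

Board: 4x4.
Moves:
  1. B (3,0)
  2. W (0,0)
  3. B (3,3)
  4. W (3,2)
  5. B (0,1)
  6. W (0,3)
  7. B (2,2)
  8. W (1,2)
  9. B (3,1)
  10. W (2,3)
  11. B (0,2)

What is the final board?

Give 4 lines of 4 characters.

Move 1: B@(3,0) -> caps B=0 W=0
Move 2: W@(0,0) -> caps B=0 W=0
Move 3: B@(3,3) -> caps B=0 W=0
Move 4: W@(3,2) -> caps B=0 W=0
Move 5: B@(0,1) -> caps B=0 W=0
Move 6: W@(0,3) -> caps B=0 W=0
Move 7: B@(2,2) -> caps B=0 W=0
Move 8: W@(1,2) -> caps B=0 W=0
Move 9: B@(3,1) -> caps B=1 W=0
Move 10: W@(2,3) -> caps B=1 W=0
Move 11: B@(0,2) -> caps B=1 W=0

Answer: WBBW
..W.
..BW
BB.B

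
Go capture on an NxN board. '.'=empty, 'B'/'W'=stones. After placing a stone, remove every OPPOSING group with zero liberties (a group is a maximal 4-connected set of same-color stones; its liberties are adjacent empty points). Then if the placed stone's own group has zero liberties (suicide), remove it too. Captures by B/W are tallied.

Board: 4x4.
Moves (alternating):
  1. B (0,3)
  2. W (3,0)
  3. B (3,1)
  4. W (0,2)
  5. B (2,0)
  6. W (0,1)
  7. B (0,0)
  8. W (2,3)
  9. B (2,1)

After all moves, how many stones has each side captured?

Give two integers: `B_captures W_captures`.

Answer: 1 0

Derivation:
Move 1: B@(0,3) -> caps B=0 W=0
Move 2: W@(3,0) -> caps B=0 W=0
Move 3: B@(3,1) -> caps B=0 W=0
Move 4: W@(0,2) -> caps B=0 W=0
Move 5: B@(2,0) -> caps B=1 W=0
Move 6: W@(0,1) -> caps B=1 W=0
Move 7: B@(0,0) -> caps B=1 W=0
Move 8: W@(2,3) -> caps B=1 W=0
Move 9: B@(2,1) -> caps B=1 W=0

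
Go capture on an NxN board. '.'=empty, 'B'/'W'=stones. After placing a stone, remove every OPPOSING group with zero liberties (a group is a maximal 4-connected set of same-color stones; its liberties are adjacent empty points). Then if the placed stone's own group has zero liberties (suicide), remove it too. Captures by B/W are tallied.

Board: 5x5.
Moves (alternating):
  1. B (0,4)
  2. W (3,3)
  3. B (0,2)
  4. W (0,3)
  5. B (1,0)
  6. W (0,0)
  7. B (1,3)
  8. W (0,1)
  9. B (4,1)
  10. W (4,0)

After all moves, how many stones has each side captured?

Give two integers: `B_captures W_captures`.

Answer: 1 0

Derivation:
Move 1: B@(0,4) -> caps B=0 W=0
Move 2: W@(3,3) -> caps B=0 W=0
Move 3: B@(0,2) -> caps B=0 W=0
Move 4: W@(0,3) -> caps B=0 W=0
Move 5: B@(1,0) -> caps B=0 W=0
Move 6: W@(0,0) -> caps B=0 W=0
Move 7: B@(1,3) -> caps B=1 W=0
Move 8: W@(0,1) -> caps B=1 W=0
Move 9: B@(4,1) -> caps B=1 W=0
Move 10: W@(4,0) -> caps B=1 W=0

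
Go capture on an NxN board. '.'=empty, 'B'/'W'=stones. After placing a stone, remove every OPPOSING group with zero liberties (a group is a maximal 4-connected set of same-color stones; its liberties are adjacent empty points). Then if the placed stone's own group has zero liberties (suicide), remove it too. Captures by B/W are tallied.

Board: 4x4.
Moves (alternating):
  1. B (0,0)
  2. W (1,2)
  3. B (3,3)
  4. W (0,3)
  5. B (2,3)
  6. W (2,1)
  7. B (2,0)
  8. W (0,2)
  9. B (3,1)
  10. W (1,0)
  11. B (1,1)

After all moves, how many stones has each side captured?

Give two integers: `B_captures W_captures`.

Answer: 1 0

Derivation:
Move 1: B@(0,0) -> caps B=0 W=0
Move 2: W@(1,2) -> caps B=0 W=0
Move 3: B@(3,3) -> caps B=0 W=0
Move 4: W@(0,3) -> caps B=0 W=0
Move 5: B@(2,3) -> caps B=0 W=0
Move 6: W@(2,1) -> caps B=0 W=0
Move 7: B@(2,0) -> caps B=0 W=0
Move 8: W@(0,2) -> caps B=0 W=0
Move 9: B@(3,1) -> caps B=0 W=0
Move 10: W@(1,0) -> caps B=0 W=0
Move 11: B@(1,1) -> caps B=1 W=0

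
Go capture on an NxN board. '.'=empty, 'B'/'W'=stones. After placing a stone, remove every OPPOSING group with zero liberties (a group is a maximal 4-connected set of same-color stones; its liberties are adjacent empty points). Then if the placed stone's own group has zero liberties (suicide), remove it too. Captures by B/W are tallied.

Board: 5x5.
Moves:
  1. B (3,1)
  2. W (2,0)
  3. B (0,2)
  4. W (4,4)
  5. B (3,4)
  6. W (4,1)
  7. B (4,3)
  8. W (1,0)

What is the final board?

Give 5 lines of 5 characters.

Move 1: B@(3,1) -> caps B=0 W=0
Move 2: W@(2,0) -> caps B=0 W=0
Move 3: B@(0,2) -> caps B=0 W=0
Move 4: W@(4,4) -> caps B=0 W=0
Move 5: B@(3,4) -> caps B=0 W=0
Move 6: W@(4,1) -> caps B=0 W=0
Move 7: B@(4,3) -> caps B=1 W=0
Move 8: W@(1,0) -> caps B=1 W=0

Answer: ..B..
W....
W....
.B..B
.W.B.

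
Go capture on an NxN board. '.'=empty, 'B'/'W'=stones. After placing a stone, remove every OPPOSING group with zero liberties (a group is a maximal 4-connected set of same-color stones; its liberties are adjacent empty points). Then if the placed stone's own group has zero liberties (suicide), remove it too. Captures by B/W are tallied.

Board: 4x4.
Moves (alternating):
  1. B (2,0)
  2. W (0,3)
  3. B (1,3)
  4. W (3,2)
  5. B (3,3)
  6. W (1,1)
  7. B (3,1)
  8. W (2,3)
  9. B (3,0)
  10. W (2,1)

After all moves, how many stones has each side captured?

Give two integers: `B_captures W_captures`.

Answer: 0 1

Derivation:
Move 1: B@(2,0) -> caps B=0 W=0
Move 2: W@(0,3) -> caps B=0 W=0
Move 3: B@(1,3) -> caps B=0 W=0
Move 4: W@(3,2) -> caps B=0 W=0
Move 5: B@(3,3) -> caps B=0 W=0
Move 6: W@(1,1) -> caps B=0 W=0
Move 7: B@(3,1) -> caps B=0 W=0
Move 8: W@(2,3) -> caps B=0 W=1
Move 9: B@(3,0) -> caps B=0 W=1
Move 10: W@(2,1) -> caps B=0 W=1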